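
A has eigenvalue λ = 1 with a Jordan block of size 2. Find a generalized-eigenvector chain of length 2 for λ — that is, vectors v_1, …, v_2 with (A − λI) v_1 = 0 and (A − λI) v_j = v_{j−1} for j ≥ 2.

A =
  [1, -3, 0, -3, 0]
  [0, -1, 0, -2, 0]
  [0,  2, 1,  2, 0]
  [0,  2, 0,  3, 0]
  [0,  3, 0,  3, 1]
A Jordan chain for λ = 1 of length 2:
v_1 = (-3, -2, 2, 2, 3)ᵀ
v_2 = (0, 1, 0, 0, 0)ᵀ

Let N = A − (1)·I. We want v_2 with N^2 v_2 = 0 but N^1 v_2 ≠ 0; then v_{j-1} := N · v_j for j = 2, …, 2.

Pick v_2 = (0, 1, 0, 0, 0)ᵀ.
Then v_1 = N · v_2 = (-3, -2, 2, 2, 3)ᵀ.

Sanity check: (A − (1)·I) v_1 = (0, 0, 0, 0, 0)ᵀ = 0. ✓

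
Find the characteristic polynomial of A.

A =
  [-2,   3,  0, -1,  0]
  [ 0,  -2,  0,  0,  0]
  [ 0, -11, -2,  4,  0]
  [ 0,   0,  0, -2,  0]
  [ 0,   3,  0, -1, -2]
x^5 + 10*x^4 + 40*x^3 + 80*x^2 + 80*x + 32

Expanding det(x·I − A) (e.g. by cofactor expansion or by noting that A is similar to its Jordan form J, which has the same characteristic polynomial as A) gives
  χ_A(x) = x^5 + 10*x^4 + 40*x^3 + 80*x^2 + 80*x + 32
which factors as (x + 2)^5. The eigenvalues (with algebraic multiplicities) are λ = -2 with multiplicity 5.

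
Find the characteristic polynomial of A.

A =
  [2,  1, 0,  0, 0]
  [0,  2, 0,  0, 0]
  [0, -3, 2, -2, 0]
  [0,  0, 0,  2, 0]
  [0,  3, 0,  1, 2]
x^5 - 10*x^4 + 40*x^3 - 80*x^2 + 80*x - 32

Expanding det(x·I − A) (e.g. by cofactor expansion or by noting that A is similar to its Jordan form J, which has the same characteristic polynomial as A) gives
  χ_A(x) = x^5 - 10*x^4 + 40*x^3 - 80*x^2 + 80*x - 32
which factors as (x - 2)^5. The eigenvalues (with algebraic multiplicities) are λ = 2 with multiplicity 5.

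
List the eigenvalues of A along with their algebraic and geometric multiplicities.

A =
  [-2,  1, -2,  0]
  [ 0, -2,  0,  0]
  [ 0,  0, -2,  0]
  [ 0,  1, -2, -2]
λ = -2: alg = 4, geom = 3

Step 1 — factor the characteristic polynomial to read off the algebraic multiplicities:
  χ_A(x) = (x + 2)^4

Step 2 — compute geometric multiplicities via the rank-nullity identity g(λ) = n − rank(A − λI):
  rank(A − (-2)·I) = 1, so dim ker(A − (-2)·I) = n − 1 = 3

Summary:
  λ = -2: algebraic multiplicity = 4, geometric multiplicity = 3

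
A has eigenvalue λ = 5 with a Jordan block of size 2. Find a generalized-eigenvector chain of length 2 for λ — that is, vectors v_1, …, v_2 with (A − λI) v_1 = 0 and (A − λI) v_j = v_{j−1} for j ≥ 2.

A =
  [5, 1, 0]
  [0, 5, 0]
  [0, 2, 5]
A Jordan chain for λ = 5 of length 2:
v_1 = (1, 0, 2)ᵀ
v_2 = (0, 1, 0)ᵀ

Let N = A − (5)·I. We want v_2 with N^2 v_2 = 0 but N^1 v_2 ≠ 0; then v_{j-1} := N · v_j for j = 2, …, 2.

Pick v_2 = (0, 1, 0)ᵀ.
Then v_1 = N · v_2 = (1, 0, 2)ᵀ.

Sanity check: (A − (5)·I) v_1 = (0, 0, 0)ᵀ = 0. ✓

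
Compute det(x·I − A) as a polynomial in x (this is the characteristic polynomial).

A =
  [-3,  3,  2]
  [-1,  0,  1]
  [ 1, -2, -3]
x^3 + 6*x^2 + 12*x + 8

Expanding det(x·I − A) (e.g. by cofactor expansion or by noting that A is similar to its Jordan form J, which has the same characteristic polynomial as A) gives
  χ_A(x) = x^3 + 6*x^2 + 12*x + 8
which factors as (x + 2)^3. The eigenvalues (with algebraic multiplicities) are λ = -2 with multiplicity 3.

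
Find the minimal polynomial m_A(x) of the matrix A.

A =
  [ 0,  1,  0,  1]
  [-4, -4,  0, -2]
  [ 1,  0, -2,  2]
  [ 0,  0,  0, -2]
x^3 + 6*x^2 + 12*x + 8

The characteristic polynomial is χ_A(x) = (x + 2)^4, so the eigenvalues are known. The minimal polynomial is
  m_A(x) = Π_λ (x − λ)^{k_λ}
where k_λ is the size of the *largest* Jordan block for λ (equivalently, the smallest k with (A − λI)^k v = 0 for every generalised eigenvector v of λ).

  λ = -2: largest Jordan block has size 3, contributing (x + 2)^3

So m_A(x) = (x + 2)^3 = x^3 + 6*x^2 + 12*x + 8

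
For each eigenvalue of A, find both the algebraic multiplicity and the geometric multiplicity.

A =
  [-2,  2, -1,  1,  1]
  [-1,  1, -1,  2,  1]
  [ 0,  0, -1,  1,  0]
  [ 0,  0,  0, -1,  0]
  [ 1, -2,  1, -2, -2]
λ = -1: alg = 5, geom = 3

Step 1 — factor the characteristic polynomial to read off the algebraic multiplicities:
  χ_A(x) = (x + 1)^5

Step 2 — compute geometric multiplicities via the rank-nullity identity g(λ) = n − rank(A − λI):
  rank(A − (-1)·I) = 2, so dim ker(A − (-1)·I) = n − 2 = 3

Summary:
  λ = -1: algebraic multiplicity = 5, geometric multiplicity = 3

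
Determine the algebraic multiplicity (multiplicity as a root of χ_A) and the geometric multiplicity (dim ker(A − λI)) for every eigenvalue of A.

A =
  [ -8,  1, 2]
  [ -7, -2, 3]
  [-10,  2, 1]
λ = -3: alg = 3, geom = 1

Step 1 — factor the characteristic polynomial to read off the algebraic multiplicities:
  χ_A(x) = (x + 3)^3

Step 2 — compute geometric multiplicities via the rank-nullity identity g(λ) = n − rank(A − λI):
  rank(A − (-3)·I) = 2, so dim ker(A − (-3)·I) = n − 2 = 1

Summary:
  λ = -3: algebraic multiplicity = 3, geometric multiplicity = 1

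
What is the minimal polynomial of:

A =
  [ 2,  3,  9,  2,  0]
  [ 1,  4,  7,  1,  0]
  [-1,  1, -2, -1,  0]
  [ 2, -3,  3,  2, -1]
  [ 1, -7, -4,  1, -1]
x^4 - 5*x^3

The characteristic polynomial is χ_A(x) = x^4*(x - 5), so the eigenvalues are known. The minimal polynomial is
  m_A(x) = Π_λ (x − λ)^{k_λ}
where k_λ is the size of the *largest* Jordan block for λ (equivalently, the smallest k with (A − λI)^k v = 0 for every generalised eigenvector v of λ).

  λ = 0: largest Jordan block has size 3, contributing (x − 0)^3
  λ = 5: largest Jordan block has size 1, contributing (x − 5)

So m_A(x) = x^3*(x - 5) = x^4 - 5*x^3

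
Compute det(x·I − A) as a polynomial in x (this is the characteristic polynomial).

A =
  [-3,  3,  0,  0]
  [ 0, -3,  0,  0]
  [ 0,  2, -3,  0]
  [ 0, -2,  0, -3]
x^4 + 12*x^3 + 54*x^2 + 108*x + 81

Expanding det(x·I − A) (e.g. by cofactor expansion or by noting that A is similar to its Jordan form J, which has the same characteristic polynomial as A) gives
  χ_A(x) = x^4 + 12*x^3 + 54*x^2 + 108*x + 81
which factors as (x + 3)^4. The eigenvalues (with algebraic multiplicities) are λ = -3 with multiplicity 4.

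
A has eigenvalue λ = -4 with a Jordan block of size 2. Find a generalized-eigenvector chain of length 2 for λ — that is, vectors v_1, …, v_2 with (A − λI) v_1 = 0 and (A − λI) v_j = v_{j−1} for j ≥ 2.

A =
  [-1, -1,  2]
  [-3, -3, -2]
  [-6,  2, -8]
A Jordan chain for λ = -4 of length 2:
v_1 = (3, -3, -6)ᵀ
v_2 = (1, 0, 0)ᵀ

Let N = A − (-4)·I. We want v_2 with N^2 v_2 = 0 but N^1 v_2 ≠ 0; then v_{j-1} := N · v_j for j = 2, …, 2.

Pick v_2 = (1, 0, 0)ᵀ.
Then v_1 = N · v_2 = (3, -3, -6)ᵀ.

Sanity check: (A − (-4)·I) v_1 = (0, 0, 0)ᵀ = 0. ✓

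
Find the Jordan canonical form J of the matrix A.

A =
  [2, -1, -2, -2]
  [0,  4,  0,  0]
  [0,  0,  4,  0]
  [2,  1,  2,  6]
J_2(4) ⊕ J_1(4) ⊕ J_1(4)

The characteristic polynomial is
  det(x·I − A) = x^4 - 16*x^3 + 96*x^2 - 256*x + 256 = (x - 4)^4

Eigenvalues and multiplicities (the geometric multiplicity of λ is n − rank(A − λI), which equals the number of Jordan blocks for λ):
  λ = 4: algebraic multiplicity = 4, geometric multiplicity = 3

Determining the block sizes for each eigenvalue:
  λ = 4: 3 blocks summing to 4 forces exactly one block of size 2 and the rest size 1 → block sizes [2, 1, 1]

Assembling the blocks gives a Jordan form
J =
  [4, 1, 0, 0]
  [0, 4, 0, 0]
  [0, 0, 4, 0]
  [0, 0, 0, 4]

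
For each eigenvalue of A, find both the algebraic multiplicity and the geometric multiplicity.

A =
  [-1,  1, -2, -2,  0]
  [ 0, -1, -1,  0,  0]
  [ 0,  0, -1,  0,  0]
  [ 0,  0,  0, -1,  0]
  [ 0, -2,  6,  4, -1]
λ = -1: alg = 5, geom = 3

Step 1 — factor the characteristic polynomial to read off the algebraic multiplicities:
  χ_A(x) = (x + 1)^5

Step 2 — compute geometric multiplicities via the rank-nullity identity g(λ) = n − rank(A − λI):
  rank(A − (-1)·I) = 2, so dim ker(A − (-1)·I) = n − 2 = 3

Summary:
  λ = -1: algebraic multiplicity = 5, geometric multiplicity = 3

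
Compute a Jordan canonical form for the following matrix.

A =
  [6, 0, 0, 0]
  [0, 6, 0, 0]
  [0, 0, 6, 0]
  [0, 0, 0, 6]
J_1(6) ⊕ J_1(6) ⊕ J_1(6) ⊕ J_1(6)

The characteristic polynomial is
  det(x·I − A) = x^4 - 24*x^3 + 216*x^2 - 864*x + 1296 = (x - 6)^4

Eigenvalues and multiplicities (the geometric multiplicity of λ is n − rank(A − λI), which equals the number of Jordan blocks for λ):
  λ = 6: algebraic multiplicity = 4, geometric multiplicity = 4

Determining the block sizes for each eigenvalue:
  λ = 6: gm = am = 4, so every block has size 1 → block sizes [1, 1, 1, 1]

Assembling the blocks gives a Jordan form
J =
  [6, 0, 0, 0]
  [0, 6, 0, 0]
  [0, 0, 6, 0]
  [0, 0, 0, 6]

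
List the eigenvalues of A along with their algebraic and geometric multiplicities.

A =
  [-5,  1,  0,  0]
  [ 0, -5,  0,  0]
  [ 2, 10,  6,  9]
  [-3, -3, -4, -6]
λ = -5: alg = 2, geom = 1; λ = 0: alg = 2, geom = 1

Step 1 — factor the characteristic polynomial to read off the algebraic multiplicities:
  χ_A(x) = x^2*(x + 5)^2

Step 2 — compute geometric multiplicities via the rank-nullity identity g(λ) = n − rank(A − λI):
  rank(A − (-5)·I) = 3, so dim ker(A − (-5)·I) = n − 3 = 1
  rank(A − (0)·I) = 3, so dim ker(A − (0)·I) = n − 3 = 1

Summary:
  λ = -5: algebraic multiplicity = 2, geometric multiplicity = 1
  λ = 0: algebraic multiplicity = 2, geometric multiplicity = 1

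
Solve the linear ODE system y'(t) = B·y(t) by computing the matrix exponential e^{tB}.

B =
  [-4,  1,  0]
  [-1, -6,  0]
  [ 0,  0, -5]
e^{tB} =
  [t*exp(-5*t) + exp(-5*t), t*exp(-5*t), 0]
  [-t*exp(-5*t), -t*exp(-5*t) + exp(-5*t), 0]
  [0, 0, exp(-5*t)]

Strategy: write B = P · J · P⁻¹ where J is a Jordan canonical form, so e^{tB} = P · e^{tJ} · P⁻¹, and e^{tJ} can be computed block-by-block.

B has Jordan form
J =
  [-5,  1,  0]
  [ 0, -5,  0]
  [ 0,  0, -5]
(up to reordering of blocks).

Per-block formulas:
  For a 2×2 Jordan block J_2(-5): exp(t · J_2(-5)) = e^(-5t)·(I + t·N), where N is the 2×2 nilpotent shift.
  For a 1×1 block at λ = -5: exp(t · [-5]) = [e^(-5t)].

After assembling e^{tJ} and conjugating by P, we get:

e^{tB} =
  [t*exp(-5*t) + exp(-5*t), t*exp(-5*t), 0]
  [-t*exp(-5*t), -t*exp(-5*t) + exp(-5*t), 0]
  [0, 0, exp(-5*t)]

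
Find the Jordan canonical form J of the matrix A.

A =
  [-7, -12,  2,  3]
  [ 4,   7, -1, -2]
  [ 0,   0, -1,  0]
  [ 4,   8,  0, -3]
J_2(-1) ⊕ J_2(-1)

The characteristic polynomial is
  det(x·I − A) = x^4 + 4*x^3 + 6*x^2 + 4*x + 1 = (x + 1)^4

Eigenvalues and multiplicities (the geometric multiplicity of λ is n − rank(A − λI), which equals the number of Jordan blocks for λ):
  λ = -1: algebraic multiplicity = 4, geometric multiplicity = 2

Determining the block sizes for each eigenvalue:
  λ = -1: with am = 4 and gm = 2, the partition is not yet determined (e.g. several partitions of 4 into 2 parts exist). Let N = A − (-1)·I. Computing rank(N^1) = 2, rank(N^2) = 0; the number of blocks of size ≥ j is rank(N^{j−1}) − rank(N^j), giving [2, 2]. So we have 2 block(s) of size 2 → block sizes [2, 2]

Assembling the blocks gives a Jordan form
J =
  [-1,  1,  0,  0]
  [ 0, -1,  0,  0]
  [ 0,  0, -1,  1]
  [ 0,  0,  0, -1]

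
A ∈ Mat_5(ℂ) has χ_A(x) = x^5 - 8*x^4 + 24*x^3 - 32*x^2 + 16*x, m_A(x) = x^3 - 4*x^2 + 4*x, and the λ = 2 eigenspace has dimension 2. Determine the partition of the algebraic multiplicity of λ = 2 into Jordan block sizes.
Block sizes for λ = 2: [2, 2]

Step 1 — from the characteristic polynomial, algebraic multiplicity of λ = 2 is 4. From dim ker(A − (2)·I) = 2, there are exactly 2 Jordan blocks for λ = 2.
Step 2 — from the minimal polynomial, the factor (x − 2)^2 tells us the largest block for λ = 2 has size 2.
Step 3 — with total size 4, 2 blocks, and largest block 2, the block sizes (in nonincreasing order) are [2, 2].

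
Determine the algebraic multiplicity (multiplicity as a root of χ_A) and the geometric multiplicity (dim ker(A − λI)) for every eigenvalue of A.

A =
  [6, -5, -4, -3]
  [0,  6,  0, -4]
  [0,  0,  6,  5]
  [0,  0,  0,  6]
λ = 6: alg = 4, geom = 2

Step 1 — factor the characteristic polynomial to read off the algebraic multiplicities:
  χ_A(x) = (x - 6)^4

Step 2 — compute geometric multiplicities via the rank-nullity identity g(λ) = n − rank(A − λI):
  rank(A − (6)·I) = 2, so dim ker(A − (6)·I) = n − 2 = 2

Summary:
  λ = 6: algebraic multiplicity = 4, geometric multiplicity = 2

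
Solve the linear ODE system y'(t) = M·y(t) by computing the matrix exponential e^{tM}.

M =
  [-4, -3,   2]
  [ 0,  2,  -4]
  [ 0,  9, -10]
e^{tM} =
  [exp(-4*t), -3*t*exp(-4*t), 2*t*exp(-4*t)]
  [0, 6*t*exp(-4*t) + exp(-4*t), -4*t*exp(-4*t)]
  [0, 9*t*exp(-4*t), -6*t*exp(-4*t) + exp(-4*t)]

Strategy: write M = P · J · P⁻¹ where J is a Jordan canonical form, so e^{tM} = P · e^{tJ} · P⁻¹, and e^{tJ} can be computed block-by-block.

M has Jordan form
J =
  [-4,  1,  0]
  [ 0, -4,  0]
  [ 0,  0, -4]
(up to reordering of blocks).

Per-block formulas:
  For a 1×1 block at λ = -4: exp(t · [-4]) = [e^(-4t)].
  For a 2×2 Jordan block J_2(-4): exp(t · J_2(-4)) = e^(-4t)·(I + t·N), where N is the 2×2 nilpotent shift.

After assembling e^{tJ} and conjugating by P, we get:

e^{tM} =
  [exp(-4*t), -3*t*exp(-4*t), 2*t*exp(-4*t)]
  [0, 6*t*exp(-4*t) + exp(-4*t), -4*t*exp(-4*t)]
  [0, 9*t*exp(-4*t), -6*t*exp(-4*t) + exp(-4*t)]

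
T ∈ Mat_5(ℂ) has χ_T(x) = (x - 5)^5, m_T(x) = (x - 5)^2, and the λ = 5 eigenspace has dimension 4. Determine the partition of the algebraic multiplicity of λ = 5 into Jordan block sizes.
Block sizes for λ = 5: [2, 1, 1, 1]

Step 1 — from the characteristic polynomial, algebraic multiplicity of λ = 5 is 5. From dim ker(T − (5)·I) = 4, there are exactly 4 Jordan blocks for λ = 5.
Step 2 — from the minimal polynomial, the factor (x − 5)^2 tells us the largest block for λ = 5 has size 2.
Step 3 — with total size 5, 4 blocks, and largest block 2, the block sizes (in nonincreasing order) are [2, 1, 1, 1].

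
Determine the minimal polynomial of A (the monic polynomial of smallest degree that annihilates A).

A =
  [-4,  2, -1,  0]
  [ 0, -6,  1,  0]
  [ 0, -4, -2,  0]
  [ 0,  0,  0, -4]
x^2 + 8*x + 16

The characteristic polynomial is χ_A(x) = (x + 4)^4, so the eigenvalues are known. The minimal polynomial is
  m_A(x) = Π_λ (x − λ)^{k_λ}
where k_λ is the size of the *largest* Jordan block for λ (equivalently, the smallest k with (A − λI)^k v = 0 for every generalised eigenvector v of λ).

  λ = -4: largest Jordan block has size 2, contributing (x + 4)^2

So m_A(x) = (x + 4)^2 = x^2 + 8*x + 16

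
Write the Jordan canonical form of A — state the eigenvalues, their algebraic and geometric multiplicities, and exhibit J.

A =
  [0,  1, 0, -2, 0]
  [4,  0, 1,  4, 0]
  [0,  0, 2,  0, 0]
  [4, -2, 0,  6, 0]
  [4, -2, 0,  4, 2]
J_3(2) ⊕ J_1(2) ⊕ J_1(2)

The characteristic polynomial is
  det(x·I − A) = x^5 - 10*x^4 + 40*x^3 - 80*x^2 + 80*x - 32 = (x - 2)^5

Eigenvalues and multiplicities (the geometric multiplicity of λ is n − rank(A − λI), which equals the number of Jordan blocks for λ):
  λ = 2: algebraic multiplicity = 5, geometric multiplicity = 3

Determining the block sizes for each eigenvalue:
  λ = 2: with am = 5 and gm = 3, the partition is not yet determined (e.g. several partitions of 5 into 3 parts exist). Let N = A − (2)·I. Computing rank(N^1) = 2, rank(N^2) = 1, rank(N^3) = 0; the number of blocks of size ≥ j is rank(N^{j−1}) − rank(N^j), giving [3, 1, 1]. So we have 1 block(s) of size 3, 2 block(s) of size 1 → block sizes [3, 1, 1]

Assembling the blocks gives a Jordan form
J =
  [2, 1, 0, 0, 0]
  [0, 2, 1, 0, 0]
  [0, 0, 2, 0, 0]
  [0, 0, 0, 2, 0]
  [0, 0, 0, 0, 2]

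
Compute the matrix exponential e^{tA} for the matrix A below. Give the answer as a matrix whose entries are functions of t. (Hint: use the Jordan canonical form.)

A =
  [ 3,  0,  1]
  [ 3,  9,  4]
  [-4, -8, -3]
e^{tA} =
  [-2*t^2*exp(3*t) + exp(3*t), -4*t^2*exp(3*t), -3*t^2*exp(3*t) + t*exp(3*t)]
  [t^2*exp(3*t) + 3*t*exp(3*t), 2*t^2*exp(3*t) + 6*t*exp(3*t) + exp(3*t), 3*t^2*exp(3*t)/2 + 4*t*exp(3*t)]
  [-4*t*exp(3*t), -8*t*exp(3*t), -6*t*exp(3*t) + exp(3*t)]

Strategy: write A = P · J · P⁻¹ where J is a Jordan canonical form, so e^{tA} = P · e^{tJ} · P⁻¹, and e^{tJ} can be computed block-by-block.

A has Jordan form
J =
  [3, 1, 0]
  [0, 3, 1]
  [0, 0, 3]
(up to reordering of blocks).

Per-block formulas:
  For a 3×3 Jordan block J_3(3): exp(t · J_3(3)) = e^(3t)·(I + t·N + (t^2/2)·N^2), where N is the 3×3 nilpotent shift.

After assembling e^{tJ} and conjugating by P, we get:

e^{tA} =
  [-2*t^2*exp(3*t) + exp(3*t), -4*t^2*exp(3*t), -3*t^2*exp(3*t) + t*exp(3*t)]
  [t^2*exp(3*t) + 3*t*exp(3*t), 2*t^2*exp(3*t) + 6*t*exp(3*t) + exp(3*t), 3*t^2*exp(3*t)/2 + 4*t*exp(3*t)]
  [-4*t*exp(3*t), -8*t*exp(3*t), -6*t*exp(3*t) + exp(3*t)]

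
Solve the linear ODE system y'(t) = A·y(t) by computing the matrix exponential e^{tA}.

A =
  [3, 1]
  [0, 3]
e^{tA} =
  [exp(3*t), t*exp(3*t)]
  [0, exp(3*t)]

Strategy: write A = P · J · P⁻¹ where J is a Jordan canonical form, so e^{tA} = P · e^{tJ} · P⁻¹, and e^{tJ} can be computed block-by-block.

A has Jordan form
J =
  [3, 1]
  [0, 3]
(up to reordering of blocks).

Per-block formulas:
  For a 2×2 Jordan block J_2(3): exp(t · J_2(3)) = e^(3t)·(I + t·N), where N is the 2×2 nilpotent shift.

After assembling e^{tJ} and conjugating by P, we get:

e^{tA} =
  [exp(3*t), t*exp(3*t)]
  [0, exp(3*t)]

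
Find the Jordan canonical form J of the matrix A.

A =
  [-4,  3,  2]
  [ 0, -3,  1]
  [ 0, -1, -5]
J_3(-4)

The characteristic polynomial is
  det(x·I − A) = x^3 + 12*x^2 + 48*x + 64 = (x + 4)^3

Eigenvalues and multiplicities (the geometric multiplicity of λ is n − rank(A − λI), which equals the number of Jordan blocks for λ):
  λ = -4: algebraic multiplicity = 3, geometric multiplicity = 1

Determining the block sizes for each eigenvalue:
  λ = -4: one block (gm = 1), so the single block has size am = 3 → block sizes [3]

Assembling the blocks gives a Jordan form
J =
  [-4,  1,  0]
  [ 0, -4,  1]
  [ 0,  0, -4]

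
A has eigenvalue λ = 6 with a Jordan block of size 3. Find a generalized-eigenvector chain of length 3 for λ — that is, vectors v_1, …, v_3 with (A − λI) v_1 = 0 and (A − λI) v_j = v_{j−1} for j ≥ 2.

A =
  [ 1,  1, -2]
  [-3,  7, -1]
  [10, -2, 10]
A Jordan chain for λ = 6 of length 3:
v_1 = (2, 2, -4)ᵀ
v_2 = (-5, -3, 10)ᵀ
v_3 = (1, 0, 0)ᵀ

Let N = A − (6)·I. We want v_3 with N^3 v_3 = 0 but N^2 v_3 ≠ 0; then v_{j-1} := N · v_j for j = 3, …, 2.

Pick v_3 = (1, 0, 0)ᵀ.
Then v_2 = N · v_3 = (-5, -3, 10)ᵀ.
Then v_1 = N · v_2 = (2, 2, -4)ᵀ.

Sanity check: (A − (6)·I) v_1 = (0, 0, 0)ᵀ = 0. ✓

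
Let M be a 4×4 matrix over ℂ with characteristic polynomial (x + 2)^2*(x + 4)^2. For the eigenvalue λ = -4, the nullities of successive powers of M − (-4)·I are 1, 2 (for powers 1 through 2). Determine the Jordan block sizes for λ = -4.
Block sizes for λ = -4: [2]

From the dimensions of kernels of powers, the number of Jordan blocks of size at least j is d_j − d_{j−1} where d_j = dim ker(N^j) (with d_0 = 0). Computing the differences gives [1, 1].
The number of blocks of size exactly k is (#blocks of size ≥ k) − (#blocks of size ≥ k + 1), so the partition is: 1 block(s) of size 2.
In nonincreasing order the block sizes are [2].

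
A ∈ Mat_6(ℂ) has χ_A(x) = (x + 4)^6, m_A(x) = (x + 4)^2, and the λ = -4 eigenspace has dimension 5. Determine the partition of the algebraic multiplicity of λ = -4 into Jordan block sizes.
Block sizes for λ = -4: [2, 1, 1, 1, 1]

Step 1 — from the characteristic polynomial, algebraic multiplicity of λ = -4 is 6. From dim ker(A − (-4)·I) = 5, there are exactly 5 Jordan blocks for λ = -4.
Step 2 — from the minimal polynomial, the factor (x + 4)^2 tells us the largest block for λ = -4 has size 2.
Step 3 — with total size 6, 5 blocks, and largest block 2, the block sizes (in nonincreasing order) are [2, 1, 1, 1, 1].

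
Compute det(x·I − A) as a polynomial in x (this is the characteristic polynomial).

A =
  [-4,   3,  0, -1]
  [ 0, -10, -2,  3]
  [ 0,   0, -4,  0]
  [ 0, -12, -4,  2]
x^4 + 16*x^3 + 96*x^2 + 256*x + 256

Expanding det(x·I − A) (e.g. by cofactor expansion or by noting that A is similar to its Jordan form J, which has the same characteristic polynomial as A) gives
  χ_A(x) = x^4 + 16*x^3 + 96*x^2 + 256*x + 256
which factors as (x + 4)^4. The eigenvalues (with algebraic multiplicities) are λ = -4 with multiplicity 4.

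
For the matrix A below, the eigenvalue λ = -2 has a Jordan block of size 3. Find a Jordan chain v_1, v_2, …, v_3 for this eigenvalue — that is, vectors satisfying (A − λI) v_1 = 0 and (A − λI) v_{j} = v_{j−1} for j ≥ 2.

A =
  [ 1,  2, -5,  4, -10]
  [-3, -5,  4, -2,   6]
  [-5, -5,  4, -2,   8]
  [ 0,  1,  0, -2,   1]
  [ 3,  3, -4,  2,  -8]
A Jordan chain for λ = -2 of length 3:
v_1 = (-2, -2, -6, 0, 2)ᵀ
v_2 = (3, -3, -5, 0, 3)ᵀ
v_3 = (1, 0, 0, 0, 0)ᵀ

Let N = A − (-2)·I. We want v_3 with N^3 v_3 = 0 but N^2 v_3 ≠ 0; then v_{j-1} := N · v_j for j = 3, …, 2.

Pick v_3 = (1, 0, 0, 0, 0)ᵀ.
Then v_2 = N · v_3 = (3, -3, -5, 0, 3)ᵀ.
Then v_1 = N · v_2 = (-2, -2, -6, 0, 2)ᵀ.

Sanity check: (A − (-2)·I) v_1 = (0, 0, 0, 0, 0)ᵀ = 0. ✓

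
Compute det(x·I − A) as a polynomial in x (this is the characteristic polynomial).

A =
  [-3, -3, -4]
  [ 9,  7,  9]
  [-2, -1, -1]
x^3 - 3*x^2 + 3*x - 1

Expanding det(x·I − A) (e.g. by cofactor expansion or by noting that A is similar to its Jordan form J, which has the same characteristic polynomial as A) gives
  χ_A(x) = x^3 - 3*x^2 + 3*x - 1
which factors as (x - 1)^3. The eigenvalues (with algebraic multiplicities) are λ = 1 with multiplicity 3.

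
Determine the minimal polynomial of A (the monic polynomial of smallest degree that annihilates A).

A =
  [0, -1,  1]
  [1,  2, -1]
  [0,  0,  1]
x^2 - 2*x + 1

The characteristic polynomial is χ_A(x) = (x - 1)^3, so the eigenvalues are known. The minimal polynomial is
  m_A(x) = Π_λ (x − λ)^{k_λ}
where k_λ is the size of the *largest* Jordan block for λ (equivalently, the smallest k with (A − λI)^k v = 0 for every generalised eigenvector v of λ).

  λ = 1: largest Jordan block has size 2, contributing (x − 1)^2

So m_A(x) = (x - 1)^2 = x^2 - 2*x + 1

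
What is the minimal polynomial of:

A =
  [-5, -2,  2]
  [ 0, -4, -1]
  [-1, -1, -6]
x^3 + 15*x^2 + 75*x + 125

The characteristic polynomial is χ_A(x) = (x + 5)^3, so the eigenvalues are known. The minimal polynomial is
  m_A(x) = Π_λ (x − λ)^{k_λ}
where k_λ is the size of the *largest* Jordan block for λ (equivalently, the smallest k with (A − λI)^k v = 0 for every generalised eigenvector v of λ).

  λ = -5: largest Jordan block has size 3, contributing (x + 5)^3

So m_A(x) = (x + 5)^3 = x^3 + 15*x^2 + 75*x + 125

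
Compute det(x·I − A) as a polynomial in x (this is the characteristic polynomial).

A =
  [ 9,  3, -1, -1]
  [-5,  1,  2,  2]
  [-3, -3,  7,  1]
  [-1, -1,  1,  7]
x^4 - 24*x^3 + 216*x^2 - 864*x + 1296

Expanding det(x·I − A) (e.g. by cofactor expansion or by noting that A is similar to its Jordan form J, which has the same characteristic polynomial as A) gives
  χ_A(x) = x^4 - 24*x^3 + 216*x^2 - 864*x + 1296
which factors as (x - 6)^4. The eigenvalues (with algebraic multiplicities) are λ = 6 with multiplicity 4.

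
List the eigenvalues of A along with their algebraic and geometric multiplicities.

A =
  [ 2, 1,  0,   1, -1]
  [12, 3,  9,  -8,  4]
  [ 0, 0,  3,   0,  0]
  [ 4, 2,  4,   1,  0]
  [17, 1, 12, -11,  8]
λ = 3: alg = 4, geom = 2; λ = 5: alg = 1, geom = 1

Step 1 — factor the characteristic polynomial to read off the algebraic multiplicities:
  χ_A(x) = (x - 5)*(x - 3)^4

Step 2 — compute geometric multiplicities via the rank-nullity identity g(λ) = n − rank(A − λI):
  rank(A − (3)·I) = 3, so dim ker(A − (3)·I) = n − 3 = 2
  rank(A − (5)·I) = 4, so dim ker(A − (5)·I) = n − 4 = 1

Summary:
  λ = 3: algebraic multiplicity = 4, geometric multiplicity = 2
  λ = 5: algebraic multiplicity = 1, geometric multiplicity = 1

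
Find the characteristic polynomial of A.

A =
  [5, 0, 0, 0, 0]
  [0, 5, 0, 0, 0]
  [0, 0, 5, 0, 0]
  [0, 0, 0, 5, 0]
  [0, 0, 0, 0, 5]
x^5 - 25*x^4 + 250*x^3 - 1250*x^2 + 3125*x - 3125

Expanding det(x·I − A) (e.g. by cofactor expansion or by noting that A is similar to its Jordan form J, which has the same characteristic polynomial as A) gives
  χ_A(x) = x^5 - 25*x^4 + 250*x^3 - 1250*x^2 + 3125*x - 3125
which factors as (x - 5)^5. The eigenvalues (with algebraic multiplicities) are λ = 5 with multiplicity 5.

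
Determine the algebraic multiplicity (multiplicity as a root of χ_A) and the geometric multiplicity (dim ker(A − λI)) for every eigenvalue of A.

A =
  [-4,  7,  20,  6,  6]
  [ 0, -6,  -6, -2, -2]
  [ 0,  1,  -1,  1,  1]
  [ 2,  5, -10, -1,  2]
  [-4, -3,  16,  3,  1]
λ = -4: alg = 2, geom = 1; λ = -1: alg = 3, geom = 1

Step 1 — factor the characteristic polynomial to read off the algebraic multiplicities:
  χ_A(x) = (x + 1)^3*(x + 4)^2

Step 2 — compute geometric multiplicities via the rank-nullity identity g(λ) = n − rank(A − λI):
  rank(A − (-4)·I) = 4, so dim ker(A − (-4)·I) = n − 4 = 1
  rank(A − (-1)·I) = 4, so dim ker(A − (-1)·I) = n − 4 = 1

Summary:
  λ = -4: algebraic multiplicity = 2, geometric multiplicity = 1
  λ = -1: algebraic multiplicity = 3, geometric multiplicity = 1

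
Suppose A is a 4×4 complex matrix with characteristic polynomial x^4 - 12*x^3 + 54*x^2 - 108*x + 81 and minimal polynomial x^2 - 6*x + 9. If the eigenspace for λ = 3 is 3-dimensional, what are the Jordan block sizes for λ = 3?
Block sizes for λ = 3: [2, 1, 1]

Step 1 — from the characteristic polynomial, algebraic multiplicity of λ = 3 is 4. From dim ker(A − (3)·I) = 3, there are exactly 3 Jordan blocks for λ = 3.
Step 2 — from the minimal polynomial, the factor (x − 3)^2 tells us the largest block for λ = 3 has size 2.
Step 3 — with total size 4, 3 blocks, and largest block 2, the block sizes (in nonincreasing order) are [2, 1, 1].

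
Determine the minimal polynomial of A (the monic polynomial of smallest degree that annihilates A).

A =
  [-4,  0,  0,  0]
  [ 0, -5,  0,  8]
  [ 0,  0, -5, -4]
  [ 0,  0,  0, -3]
x^3 + 12*x^2 + 47*x + 60

The characteristic polynomial is χ_A(x) = (x + 3)*(x + 4)*(x + 5)^2, so the eigenvalues are known. The minimal polynomial is
  m_A(x) = Π_λ (x − λ)^{k_λ}
where k_λ is the size of the *largest* Jordan block for λ (equivalently, the smallest k with (A − λI)^k v = 0 for every generalised eigenvector v of λ).

  λ = -5: largest Jordan block has size 1, contributing (x + 5)
  λ = -4: largest Jordan block has size 1, contributing (x + 4)
  λ = -3: largest Jordan block has size 1, contributing (x + 3)

So m_A(x) = (x + 3)*(x + 4)*(x + 5) = x^3 + 12*x^2 + 47*x + 60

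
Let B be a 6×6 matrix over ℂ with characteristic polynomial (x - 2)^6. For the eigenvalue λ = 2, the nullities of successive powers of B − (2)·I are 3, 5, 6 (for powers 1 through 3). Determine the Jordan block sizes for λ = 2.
Block sizes for λ = 2: [3, 2, 1]

From the dimensions of kernels of powers, the number of Jordan blocks of size at least j is d_j − d_{j−1} where d_j = dim ker(N^j) (with d_0 = 0). Computing the differences gives [3, 2, 1].
The number of blocks of size exactly k is (#blocks of size ≥ k) − (#blocks of size ≥ k + 1), so the partition is: 1 block(s) of size 1, 1 block(s) of size 2, 1 block(s) of size 3.
In nonincreasing order the block sizes are [3, 2, 1].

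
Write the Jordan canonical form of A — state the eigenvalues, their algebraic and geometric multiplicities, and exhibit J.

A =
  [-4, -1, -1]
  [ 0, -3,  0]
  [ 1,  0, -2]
J_3(-3)

The characteristic polynomial is
  det(x·I − A) = x^3 + 9*x^2 + 27*x + 27 = (x + 3)^3

Eigenvalues and multiplicities (the geometric multiplicity of λ is n − rank(A − λI), which equals the number of Jordan blocks for λ):
  λ = -3: algebraic multiplicity = 3, geometric multiplicity = 1

Determining the block sizes for each eigenvalue:
  λ = -3: one block (gm = 1), so the single block has size am = 3 → block sizes [3]

Assembling the blocks gives a Jordan form
J =
  [-3,  1,  0]
  [ 0, -3,  1]
  [ 0,  0, -3]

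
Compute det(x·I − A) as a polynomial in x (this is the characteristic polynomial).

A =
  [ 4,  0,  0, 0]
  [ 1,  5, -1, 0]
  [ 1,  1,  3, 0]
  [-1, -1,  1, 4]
x^4 - 16*x^3 + 96*x^2 - 256*x + 256

Expanding det(x·I − A) (e.g. by cofactor expansion or by noting that A is similar to its Jordan form J, which has the same characteristic polynomial as A) gives
  χ_A(x) = x^4 - 16*x^3 + 96*x^2 - 256*x + 256
which factors as (x - 4)^4. The eigenvalues (with algebraic multiplicities) are λ = 4 with multiplicity 4.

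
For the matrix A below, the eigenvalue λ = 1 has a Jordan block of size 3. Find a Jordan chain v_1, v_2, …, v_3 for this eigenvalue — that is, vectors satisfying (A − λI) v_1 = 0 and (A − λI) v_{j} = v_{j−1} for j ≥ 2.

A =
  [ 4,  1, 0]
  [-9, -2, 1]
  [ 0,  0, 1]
A Jordan chain for λ = 1 of length 3:
v_1 = (1, -3, 0)ᵀ
v_2 = (0, 1, 0)ᵀ
v_3 = (0, 0, 1)ᵀ

Let N = A − (1)·I. We want v_3 with N^3 v_3 = 0 but N^2 v_3 ≠ 0; then v_{j-1} := N · v_j for j = 3, …, 2.

Pick v_3 = (0, 0, 1)ᵀ.
Then v_2 = N · v_3 = (0, 1, 0)ᵀ.
Then v_1 = N · v_2 = (1, -3, 0)ᵀ.

Sanity check: (A − (1)·I) v_1 = (0, 0, 0)ᵀ = 0. ✓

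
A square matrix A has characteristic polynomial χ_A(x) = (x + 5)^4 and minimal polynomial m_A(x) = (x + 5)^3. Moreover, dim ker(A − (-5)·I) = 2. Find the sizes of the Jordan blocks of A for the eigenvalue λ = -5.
Block sizes for λ = -5: [3, 1]

Step 1 — from the characteristic polynomial, algebraic multiplicity of λ = -5 is 4. From dim ker(A − (-5)·I) = 2, there are exactly 2 Jordan blocks for λ = -5.
Step 2 — from the minimal polynomial, the factor (x + 5)^3 tells us the largest block for λ = -5 has size 3.
Step 3 — with total size 4, 2 blocks, and largest block 3, the block sizes (in nonincreasing order) are [3, 1].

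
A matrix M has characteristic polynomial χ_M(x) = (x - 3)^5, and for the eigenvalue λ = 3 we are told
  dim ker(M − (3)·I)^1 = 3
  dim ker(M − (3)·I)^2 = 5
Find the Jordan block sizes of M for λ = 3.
Block sizes for λ = 3: [2, 2, 1]

From the dimensions of kernels of powers, the number of Jordan blocks of size at least j is d_j − d_{j−1} where d_j = dim ker(N^j) (with d_0 = 0). Computing the differences gives [3, 2].
The number of blocks of size exactly k is (#blocks of size ≥ k) − (#blocks of size ≥ k + 1), so the partition is: 1 block(s) of size 1, 2 block(s) of size 2.
In nonincreasing order the block sizes are [2, 2, 1].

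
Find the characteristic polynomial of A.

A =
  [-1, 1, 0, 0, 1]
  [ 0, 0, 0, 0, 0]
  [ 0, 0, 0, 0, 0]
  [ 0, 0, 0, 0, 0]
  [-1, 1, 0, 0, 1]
x^5

Expanding det(x·I − A) (e.g. by cofactor expansion or by noting that A is similar to its Jordan form J, which has the same characteristic polynomial as A) gives
  χ_A(x) = x^5
which factors as x^5. The eigenvalues (with algebraic multiplicities) are λ = 0 with multiplicity 5.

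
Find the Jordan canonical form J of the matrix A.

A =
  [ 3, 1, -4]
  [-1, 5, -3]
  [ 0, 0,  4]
J_3(4)

The characteristic polynomial is
  det(x·I − A) = x^3 - 12*x^2 + 48*x - 64 = (x - 4)^3

Eigenvalues and multiplicities (the geometric multiplicity of λ is n − rank(A − λI), which equals the number of Jordan blocks for λ):
  λ = 4: algebraic multiplicity = 3, geometric multiplicity = 1

Determining the block sizes for each eigenvalue:
  λ = 4: one block (gm = 1), so the single block has size am = 3 → block sizes [3]

Assembling the blocks gives a Jordan form
J =
  [4, 1, 0]
  [0, 4, 1]
  [0, 0, 4]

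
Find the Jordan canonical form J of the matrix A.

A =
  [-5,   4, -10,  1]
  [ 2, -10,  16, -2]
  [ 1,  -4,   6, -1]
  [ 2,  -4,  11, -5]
J_3(-4) ⊕ J_1(-2)

The characteristic polynomial is
  det(x·I − A) = x^4 + 14*x^3 + 72*x^2 + 160*x + 128 = (x + 2)*(x + 4)^3

Eigenvalues and multiplicities (the geometric multiplicity of λ is n − rank(A − λI), which equals the number of Jordan blocks for λ):
  λ = -4: algebraic multiplicity = 3, geometric multiplicity = 1
  λ = -2: algebraic multiplicity = 1, geometric multiplicity = 1

Determining the block sizes for each eigenvalue:
  λ = -4: one block (gm = 1), so the single block has size am = 3 → block sizes [3]
  λ = -2: one block (gm = 1), so the single block has size am = 1 → block sizes [1]

Assembling the blocks gives a Jordan form
J =
  [-4,  1,  0,  0]
  [ 0, -4,  1,  0]
  [ 0,  0, -4,  0]
  [ 0,  0,  0, -2]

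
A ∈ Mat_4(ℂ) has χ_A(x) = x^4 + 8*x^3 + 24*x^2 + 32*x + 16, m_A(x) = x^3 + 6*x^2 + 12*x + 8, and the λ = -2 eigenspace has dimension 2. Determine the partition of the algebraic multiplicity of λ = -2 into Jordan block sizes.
Block sizes for λ = -2: [3, 1]

Step 1 — from the characteristic polynomial, algebraic multiplicity of λ = -2 is 4. From dim ker(A − (-2)·I) = 2, there are exactly 2 Jordan blocks for λ = -2.
Step 2 — from the minimal polynomial, the factor (x + 2)^3 tells us the largest block for λ = -2 has size 3.
Step 3 — with total size 4, 2 blocks, and largest block 3, the block sizes (in nonincreasing order) are [3, 1].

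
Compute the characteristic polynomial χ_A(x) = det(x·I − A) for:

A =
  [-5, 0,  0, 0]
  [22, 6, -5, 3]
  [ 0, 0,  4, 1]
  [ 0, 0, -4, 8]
x^4 - 13*x^3 + 18*x^2 + 324*x - 1080

Expanding det(x·I − A) (e.g. by cofactor expansion or by noting that A is similar to its Jordan form J, which has the same characteristic polynomial as A) gives
  χ_A(x) = x^4 - 13*x^3 + 18*x^2 + 324*x - 1080
which factors as (x - 6)^3*(x + 5). The eigenvalues (with algebraic multiplicities) are λ = -5 with multiplicity 1, λ = 6 with multiplicity 3.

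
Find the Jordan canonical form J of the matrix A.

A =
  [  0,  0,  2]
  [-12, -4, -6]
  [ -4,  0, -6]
J_1(-4) ⊕ J_1(-4) ⊕ J_1(-2)

The characteristic polynomial is
  det(x·I − A) = x^3 + 10*x^2 + 32*x + 32 = (x + 2)*(x + 4)^2

Eigenvalues and multiplicities (the geometric multiplicity of λ is n − rank(A − λI), which equals the number of Jordan blocks for λ):
  λ = -4: algebraic multiplicity = 2, geometric multiplicity = 2
  λ = -2: algebraic multiplicity = 1, geometric multiplicity = 1

Determining the block sizes for each eigenvalue:
  λ = -4: gm = am = 2, so every block has size 1 → block sizes [1, 1]
  λ = -2: one block (gm = 1), so the single block has size am = 1 → block sizes [1]

Assembling the blocks gives a Jordan form
J =
  [-4,  0,  0]
  [ 0, -4,  0]
  [ 0,  0, -2]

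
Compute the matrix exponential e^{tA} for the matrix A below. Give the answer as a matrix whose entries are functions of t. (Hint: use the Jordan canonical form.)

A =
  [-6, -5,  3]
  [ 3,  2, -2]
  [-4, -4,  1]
e^{tA} =
  [-t^2*exp(-t) - 5*t*exp(-t) + exp(-t), -t^2*exp(-t) - 5*t*exp(-t), t^2*exp(-t)/2 + 3*t*exp(-t)]
  [t^2*exp(-t) + 3*t*exp(-t), t^2*exp(-t) + 3*t*exp(-t) + exp(-t), -t^2*exp(-t)/2 - 2*t*exp(-t)]
  [-4*t*exp(-t), -4*t*exp(-t), 2*t*exp(-t) + exp(-t)]

Strategy: write A = P · J · P⁻¹ where J is a Jordan canonical form, so e^{tA} = P · e^{tJ} · P⁻¹, and e^{tJ} can be computed block-by-block.

A has Jordan form
J =
  [-1,  1,  0]
  [ 0, -1,  1]
  [ 0,  0, -1]
(up to reordering of blocks).

Per-block formulas:
  For a 3×3 Jordan block J_3(-1): exp(t · J_3(-1)) = e^(-1t)·(I + t·N + (t^2/2)·N^2), where N is the 3×3 nilpotent shift.

After assembling e^{tJ} and conjugating by P, we get:

e^{tA} =
  [-t^2*exp(-t) - 5*t*exp(-t) + exp(-t), -t^2*exp(-t) - 5*t*exp(-t), t^2*exp(-t)/2 + 3*t*exp(-t)]
  [t^2*exp(-t) + 3*t*exp(-t), t^2*exp(-t) + 3*t*exp(-t) + exp(-t), -t^2*exp(-t)/2 - 2*t*exp(-t)]
  [-4*t*exp(-t), -4*t*exp(-t), 2*t*exp(-t) + exp(-t)]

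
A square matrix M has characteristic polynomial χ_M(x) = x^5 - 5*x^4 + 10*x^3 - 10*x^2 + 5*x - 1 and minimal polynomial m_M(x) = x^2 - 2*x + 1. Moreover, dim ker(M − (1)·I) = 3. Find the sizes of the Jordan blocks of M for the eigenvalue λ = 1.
Block sizes for λ = 1: [2, 2, 1]

Step 1 — from the characteristic polynomial, algebraic multiplicity of λ = 1 is 5. From dim ker(M − (1)·I) = 3, there are exactly 3 Jordan blocks for λ = 1.
Step 2 — from the minimal polynomial, the factor (x − 1)^2 tells us the largest block for λ = 1 has size 2.
Step 3 — with total size 5, 3 blocks, and largest block 2, the block sizes (in nonincreasing order) are [2, 2, 1].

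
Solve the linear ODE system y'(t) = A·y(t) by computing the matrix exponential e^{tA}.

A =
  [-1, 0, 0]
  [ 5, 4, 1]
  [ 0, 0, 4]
e^{tA} =
  [exp(-t), 0, 0]
  [exp(4*t) - exp(-t), exp(4*t), t*exp(4*t)]
  [0, 0, exp(4*t)]

Strategy: write A = P · J · P⁻¹ where J is a Jordan canonical form, so e^{tA} = P · e^{tJ} · P⁻¹, and e^{tJ} can be computed block-by-block.

A has Jordan form
J =
  [-1, 0, 0]
  [ 0, 4, 1]
  [ 0, 0, 4]
(up to reordering of blocks).

Per-block formulas:
  For a 1×1 block at λ = -1: exp(t · [-1]) = [e^(-1t)].
  For a 2×2 Jordan block J_2(4): exp(t · J_2(4)) = e^(4t)·(I + t·N), where N is the 2×2 nilpotent shift.

After assembling e^{tJ} and conjugating by P, we get:

e^{tA} =
  [exp(-t), 0, 0]
  [exp(4*t) - exp(-t), exp(4*t), t*exp(4*t)]
  [0, 0, exp(4*t)]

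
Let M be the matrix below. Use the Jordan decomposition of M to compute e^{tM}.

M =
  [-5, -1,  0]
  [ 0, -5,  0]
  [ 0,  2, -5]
e^{tM} =
  [exp(-5*t), -t*exp(-5*t), 0]
  [0, exp(-5*t), 0]
  [0, 2*t*exp(-5*t), exp(-5*t)]

Strategy: write M = P · J · P⁻¹ where J is a Jordan canonical form, so e^{tM} = P · e^{tJ} · P⁻¹, and e^{tJ} can be computed block-by-block.

M has Jordan form
J =
  [-5,  1,  0]
  [ 0, -5,  0]
  [ 0,  0, -5]
(up to reordering of blocks).

Per-block formulas:
  For a 1×1 block at λ = -5: exp(t · [-5]) = [e^(-5t)].
  For a 2×2 Jordan block J_2(-5): exp(t · J_2(-5)) = e^(-5t)·(I + t·N), where N is the 2×2 nilpotent shift.

After assembling e^{tJ} and conjugating by P, we get:

e^{tM} =
  [exp(-5*t), -t*exp(-5*t), 0]
  [0, exp(-5*t), 0]
  [0, 2*t*exp(-5*t), exp(-5*t)]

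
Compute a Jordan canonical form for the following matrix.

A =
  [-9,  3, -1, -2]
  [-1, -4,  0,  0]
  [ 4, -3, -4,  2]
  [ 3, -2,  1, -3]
J_3(-5) ⊕ J_1(-5)

The characteristic polynomial is
  det(x·I − A) = x^4 + 20*x^3 + 150*x^2 + 500*x + 625 = (x + 5)^4

Eigenvalues and multiplicities (the geometric multiplicity of λ is n − rank(A − λI), which equals the number of Jordan blocks for λ):
  λ = -5: algebraic multiplicity = 4, geometric multiplicity = 2

Determining the block sizes for each eigenvalue:
  λ = -5: with am = 4 and gm = 2, the partition is not yet determined (e.g. several partitions of 4 into 2 parts exist). Let N = A − (-5)·I. Computing rank(N^1) = 2, rank(N^2) = 1, rank(N^3) = 0; the number of blocks of size ≥ j is rank(N^{j−1}) − rank(N^j), giving [2, 1, 1]. So we have 1 block(s) of size 3, 1 block(s) of size 1 → block sizes [3, 1]

Assembling the blocks gives a Jordan form
J =
  [-5,  1,  0,  0]
  [ 0, -5,  1,  0]
  [ 0,  0, -5,  0]
  [ 0,  0,  0, -5]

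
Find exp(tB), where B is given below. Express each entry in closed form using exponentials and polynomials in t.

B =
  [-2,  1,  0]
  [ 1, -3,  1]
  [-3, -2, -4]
e^{tB} =
  [t^2*exp(-3*t) + t*exp(-3*t) + exp(-3*t), t^2*exp(-3*t)/2 + t*exp(-3*t), t^2*exp(-3*t)/2]
  [-t^2*exp(-3*t) + t*exp(-3*t), -t^2*exp(-3*t)/2 + exp(-3*t), -t^2*exp(-3*t)/2 + t*exp(-3*t)]
  [-t^2*exp(-3*t) - 3*t*exp(-3*t), -t^2*exp(-3*t)/2 - 2*t*exp(-3*t), -t^2*exp(-3*t)/2 - t*exp(-3*t) + exp(-3*t)]

Strategy: write B = P · J · P⁻¹ where J is a Jordan canonical form, so e^{tB} = P · e^{tJ} · P⁻¹, and e^{tJ} can be computed block-by-block.

B has Jordan form
J =
  [-3,  1,  0]
  [ 0, -3,  1]
  [ 0,  0, -3]
(up to reordering of blocks).

Per-block formulas:
  For a 3×3 Jordan block J_3(-3): exp(t · J_3(-3)) = e^(-3t)·(I + t·N + (t^2/2)·N^2), where N is the 3×3 nilpotent shift.

After assembling e^{tJ} and conjugating by P, we get:

e^{tB} =
  [t^2*exp(-3*t) + t*exp(-3*t) + exp(-3*t), t^2*exp(-3*t)/2 + t*exp(-3*t), t^2*exp(-3*t)/2]
  [-t^2*exp(-3*t) + t*exp(-3*t), -t^2*exp(-3*t)/2 + exp(-3*t), -t^2*exp(-3*t)/2 + t*exp(-3*t)]
  [-t^2*exp(-3*t) - 3*t*exp(-3*t), -t^2*exp(-3*t)/2 - 2*t*exp(-3*t), -t^2*exp(-3*t)/2 - t*exp(-3*t) + exp(-3*t)]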